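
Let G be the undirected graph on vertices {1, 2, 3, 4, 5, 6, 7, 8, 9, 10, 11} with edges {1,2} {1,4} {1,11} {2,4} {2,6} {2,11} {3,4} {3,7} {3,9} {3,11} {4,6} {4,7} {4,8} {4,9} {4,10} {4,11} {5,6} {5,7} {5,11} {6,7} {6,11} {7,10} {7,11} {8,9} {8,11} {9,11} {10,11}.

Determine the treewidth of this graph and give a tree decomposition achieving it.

Every bag has size at most 4, so the width is 4 − 1 = 3 and tw(G) ≤ 3. On the other hand G contains the 4-clique {1, 2, 4, 11}. A clique must lie in a single bag of any decomposition, so no decomposition can have width below 3. Therefore the treewidth is 3.

Treewidth 3.
One such decomposition:
Bags: B1 = {4, 6, 7, 11}  B2 = {3, 4, 7, 11}  B3 = {3, 4, 9, 11}  B4 = {4, 8, 9, 11}  B5 = {5, 6, 7, 11}  B6 = {2, 4, 6, 11}  B7 = {4, 7, 10, 11}  B8 = {1, 2, 4, 11}
Tree: B1–B2, B2–B3, B3–B4, B1–B5, B1–B6, B2–B7, B6–B8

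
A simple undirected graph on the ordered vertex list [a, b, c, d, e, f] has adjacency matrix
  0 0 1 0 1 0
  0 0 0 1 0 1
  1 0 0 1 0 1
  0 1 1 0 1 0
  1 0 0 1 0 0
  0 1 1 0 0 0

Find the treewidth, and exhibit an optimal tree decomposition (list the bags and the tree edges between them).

Every bag has size at most 3, so the width is 3 − 1 = 2 and tw(G) ≤ 2. Since f–b–d–c–f is a cycle in G, G is not acyclic. Forests are exactly the graphs of treewidth ≤ 1, so tw(G) ≥ 2. Therefore the treewidth is 2.

Treewidth 2.
Bags: B1 = {b, c, f}  B2 = {b, c, d}  B3 = {a, c, d}  B4 = {a, d, e}
Tree: B1–B2, B2–B3, B3–B4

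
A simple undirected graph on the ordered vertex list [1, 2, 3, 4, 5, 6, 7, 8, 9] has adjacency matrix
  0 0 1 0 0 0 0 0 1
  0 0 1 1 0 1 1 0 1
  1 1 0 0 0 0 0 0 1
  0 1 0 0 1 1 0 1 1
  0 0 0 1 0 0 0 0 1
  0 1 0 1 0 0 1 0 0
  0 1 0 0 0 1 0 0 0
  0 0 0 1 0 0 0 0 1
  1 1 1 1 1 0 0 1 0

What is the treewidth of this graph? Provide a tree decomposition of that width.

The largest bag has 3 vertices, giving width 2; this decomposition certifies tw(G) ≤ 2. For the lower bound, the 3 vertices {1, 3, 9} are pairwise adjacent, and any tree decomposition puts a clique entirely inside one bag — forcing width ≥ 2. Hence tw(G) = 2 exactly.

Treewidth 2.
One such decomposition:
Bags: B1 = {4, 5, 9}  B2 = {2, 4, 9}  B3 = {2, 4, 6}  B4 = {4, 8, 9}  B5 = {2, 6, 7}  B6 = {2, 3, 9}  B7 = {1, 3, 9}
Tree: B1–B2, B2–B3, B1–B4, B3–B5, B2–B6, B6–B7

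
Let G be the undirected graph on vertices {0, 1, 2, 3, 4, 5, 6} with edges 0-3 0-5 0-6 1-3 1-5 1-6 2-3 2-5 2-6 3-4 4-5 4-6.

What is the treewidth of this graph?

A width-3 tree decomposition is:
Bags: B1 = {3, 4, 5, 6}  B2 = {2, 3, 5, 6}  B3 = {1, 3, 5, 6}  B4 = {0, 3, 5, 6}
Tree: B1–B2, B2–B3, B3–B4
The largest bag has 4 vertices, giving width 3; this decomposition certifies tw(G) ≤ 3. For the lower bound: the 4 vertex sets {4,6}, {2,3}, {5}, {1} are disjoint, each induces a connected subgraph, and every pair is joined by at least one edge of G. Contracting each set to a single vertex therefore yields K_{4} as a minor, and since treewidth is minor-monotone, tw(G) ≥ tw(K_{4}) = 3. Combining the bounds, tw(G) = 3.

3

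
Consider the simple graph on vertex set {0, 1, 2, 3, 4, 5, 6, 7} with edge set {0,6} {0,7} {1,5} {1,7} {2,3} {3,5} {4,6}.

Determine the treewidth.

A width-1 tree decomposition is:
Bags: B1 = {4, 6}  B2 = {0, 6}  B3 = {0, 7}  B4 = {1, 7}  B5 = {1, 5}  B6 = {3, 5}  B7 = {2, 3}
Tree: B1–B2, B2–B3, B3–B4, B4–B5, B5–B6, B6–B7
The largest bag has 2 vertices, giving width 1; this decomposition certifies tw(G) ≤ 1. Since G has at least one edge (e.g. 4–6), it is not an edgeless graph, so tw(G) ≥ 1. Therefore the treewidth is 1.

1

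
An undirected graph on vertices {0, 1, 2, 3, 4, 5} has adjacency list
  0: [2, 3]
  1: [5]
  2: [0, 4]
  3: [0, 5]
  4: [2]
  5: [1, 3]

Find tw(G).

1

A width-1 tree decomposition is:
Bags: B1 = {1, 5}  B2 = {3, 5}  B3 = {0, 3}  B4 = {0, 2}  B5 = {2, 4}
Tree: B1–B2, B2–B3, B3–B4, B4–B5
Each bag holds 2 vertices, so the decomposition has width 1, which upper-bounds the treewidth. Any graph with an edge has treewidth ≥ 1, and G has the edge 1–5. Hence tw(G) = 1 exactly.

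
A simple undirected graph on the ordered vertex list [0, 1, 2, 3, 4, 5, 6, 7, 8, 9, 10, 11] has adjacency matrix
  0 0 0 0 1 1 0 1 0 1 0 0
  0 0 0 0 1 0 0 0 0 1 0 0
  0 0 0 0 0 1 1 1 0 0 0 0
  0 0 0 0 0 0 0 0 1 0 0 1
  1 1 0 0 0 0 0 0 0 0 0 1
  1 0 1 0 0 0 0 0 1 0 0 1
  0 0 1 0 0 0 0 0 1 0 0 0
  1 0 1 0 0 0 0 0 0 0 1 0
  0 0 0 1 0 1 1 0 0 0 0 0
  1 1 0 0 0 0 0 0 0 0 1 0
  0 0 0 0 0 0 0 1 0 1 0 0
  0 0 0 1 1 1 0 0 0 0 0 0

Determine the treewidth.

3

A width-3 tree decomposition is:
Bags: B1 = {3, 6, 8, 11}  B2 = {5, 6, 8, 11}  B3 = {2, 5, 6, 11}  B4 = {2, 4, 5, 11}  B5 = {0, 2, 4, 5}  B6 = {0, 2, 4, 7}  B7 = {0, 1, 4, 7}  B8 = {0, 1, 7, 9}  B9 = {1, 7, 9, 10}
Tree: B1–B2, B2–B3, B3–B4, B4–B5, B5–B6, B6–B7, B7–B8, B8–B9
Every bag has size at most 4, so the width is 4 − 1 = 3 and tw(G) ≤ 3. For the lower bound: the 4 vertex sets {3,6,8}, {11}, {5}, {0,2,4,7} are disjoint, each induces a connected subgraph, and every pair is joined by at least one edge of G. Contracting each set to a single vertex therefore yields K_{4} as a minor, and since treewidth is minor-monotone, tw(G) ≥ tw(K_{4}) = 3. Combining the bounds, tw(G) = 3.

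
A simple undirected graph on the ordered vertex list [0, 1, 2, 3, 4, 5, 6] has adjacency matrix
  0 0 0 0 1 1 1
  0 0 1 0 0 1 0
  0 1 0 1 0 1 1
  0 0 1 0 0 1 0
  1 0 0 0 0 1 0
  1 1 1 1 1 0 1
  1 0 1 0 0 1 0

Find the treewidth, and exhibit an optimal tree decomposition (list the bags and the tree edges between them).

The largest bag has 3 vertices, giving width 2; this decomposition certifies tw(G) ≤ 2. Conversely, {0, 4, 5} is a clique of size 3, and the vertices of any clique must share a bag in every tree decomposition; so some bag has ≥ 3 vertices and tw(G) ≥ 2. Combining the bounds, tw(G) = 2.

Treewidth 2.
One optimal decomposition is:
Bags: B1 = {0, 4, 5}  B2 = {0, 5, 6}  B3 = {2, 5, 6}  B4 = {1, 2, 5}  B5 = {2, 3, 5}
Tree: B1–B2, B2–B3, B3–B4, B4–B5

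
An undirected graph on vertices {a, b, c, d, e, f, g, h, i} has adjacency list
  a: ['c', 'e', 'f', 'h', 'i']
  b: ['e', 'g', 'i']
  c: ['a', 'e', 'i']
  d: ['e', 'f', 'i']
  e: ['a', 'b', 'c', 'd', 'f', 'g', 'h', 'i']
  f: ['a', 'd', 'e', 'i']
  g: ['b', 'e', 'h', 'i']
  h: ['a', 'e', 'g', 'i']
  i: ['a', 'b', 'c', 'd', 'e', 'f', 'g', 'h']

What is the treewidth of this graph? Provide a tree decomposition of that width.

Treewidth 3.
Bags: B1 = {a, e, f, i}  B2 = {a, c, e, i}  B3 = {a, e, h, i}  B4 = {e, g, h, i}  B5 = {d, e, f, i}  B6 = {b, e, g, i}
Tree: B1–B2, B2–B3, B3–B4, B1–B5, B4–B6

Each bag holds 4 vertices, so the decomposition has width 3, which upper-bounds the treewidth. Conversely, {d, e, f, i} is a clique of size 4, and the vertices of any clique must share a bag in every tree decomposition; so some bag has ≥ 4 vertices and tw(G) ≥ 3. Combining the bounds, tw(G) = 3.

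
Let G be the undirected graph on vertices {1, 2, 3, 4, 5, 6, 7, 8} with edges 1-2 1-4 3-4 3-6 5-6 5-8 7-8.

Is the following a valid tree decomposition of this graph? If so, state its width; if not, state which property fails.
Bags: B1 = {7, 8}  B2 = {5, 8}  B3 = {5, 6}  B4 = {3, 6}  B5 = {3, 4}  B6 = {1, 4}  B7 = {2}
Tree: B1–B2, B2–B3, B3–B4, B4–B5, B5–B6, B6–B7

A tree decomposition must satisfy three properties: every vertex lies in some bag; for every edge, both endpoints lie together in some bag; and for every vertex, the bags containing it form a connected subtree. Here edge (1,2) lies in no bag, so the decomposition is invalid.

No — edge (1,2) lies in no bag.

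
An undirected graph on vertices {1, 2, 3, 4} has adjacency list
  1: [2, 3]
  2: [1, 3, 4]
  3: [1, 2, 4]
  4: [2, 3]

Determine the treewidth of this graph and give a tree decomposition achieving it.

Treewidth 2.
One optimal decomposition is:
Bags: B1 = {2, 3, 4}  B2 = {1, 2, 3}
Tree: B1–B2

The largest bag has 3 vertices, giving width 2; this decomposition certifies tw(G) ≤ 2. On the other hand G contains the 3-clique {1, 2, 3}. A clique must lie in a single bag of any decomposition, so no decomposition can have width below 2. Therefore the treewidth is 2.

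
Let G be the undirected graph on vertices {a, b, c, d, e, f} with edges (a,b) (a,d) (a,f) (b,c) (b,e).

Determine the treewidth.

A width-1 tree decomposition is:
Bags: B1 = {b, c}  B2 = {b, e}  B3 = {a, b}  B4 = {a, f}  B5 = {a, d}
Tree: B1–B2, B1–B3, B3–B4, B4–B5
The largest bag has 2 vertices, giving width 1; this decomposition certifies tw(G) ≤ 1. Any graph with an edge has treewidth ≥ 1, and G has the edge c–b. Therefore the treewidth is 1.

1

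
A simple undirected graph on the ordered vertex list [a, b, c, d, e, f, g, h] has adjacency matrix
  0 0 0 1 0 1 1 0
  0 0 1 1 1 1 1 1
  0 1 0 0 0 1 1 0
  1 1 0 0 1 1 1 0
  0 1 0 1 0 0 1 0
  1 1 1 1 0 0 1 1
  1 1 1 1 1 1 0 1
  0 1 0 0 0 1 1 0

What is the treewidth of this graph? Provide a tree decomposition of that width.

Every bag has size at most 4, so the width is 4 − 1 = 3 and tw(G) ≤ 3. For the lower bound, the 4 vertices {b, d, e, g} are pairwise adjacent, and any tree decomposition puts a clique entirely inside one bag — forcing width ≥ 3. The upper and lower bounds meet at 3, so that is the treewidth.

Treewidth 3.
Bags: B1 = {b, d, f, g}  B2 = {a, d, f, g}  B3 = {b, c, f, g}  B4 = {b, f, g, h}  B5 = {b, d, e, g}
Tree: B1–B2, B1–B3, B3–B4, B1–B5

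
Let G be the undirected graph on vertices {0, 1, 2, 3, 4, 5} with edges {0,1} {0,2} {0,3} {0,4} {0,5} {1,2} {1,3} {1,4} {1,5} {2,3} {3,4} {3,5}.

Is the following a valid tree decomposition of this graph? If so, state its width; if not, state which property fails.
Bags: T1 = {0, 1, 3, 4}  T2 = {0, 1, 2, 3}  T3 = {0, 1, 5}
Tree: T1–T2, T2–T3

No — edge (3,5) lies in no bag.

A tree decomposition must satisfy three properties: every vertex lies in some bag; for every edge, both endpoints lie together in some bag; and for every vertex, the bags containing it form a connected subtree. Here edge (3,5) lies in no bag, so the decomposition is invalid.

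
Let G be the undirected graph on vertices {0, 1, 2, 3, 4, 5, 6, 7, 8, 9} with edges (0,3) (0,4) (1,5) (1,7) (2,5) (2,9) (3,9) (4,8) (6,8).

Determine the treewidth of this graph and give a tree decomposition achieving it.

Treewidth 1.
One optimal decomposition is:
Bags: B1 = {6, 8}  B2 = {4, 8}  B3 = {0, 4}  B4 = {0, 3}  B5 = {3, 9}  B6 = {2, 9}  B7 = {2, 5}  B8 = {1, 5}  B9 = {1, 7}
Tree: B1–B2, B2–B3, B3–B4, B4–B5, B5–B6, B6–B7, B7–B8, B8–B9

The largest bag has 2 vertices, giving width 1; this decomposition certifies tw(G) ≤ 1. Any graph with an edge has treewidth ≥ 1, and G has the edge 6–8. Hence tw(G) = 1 exactly.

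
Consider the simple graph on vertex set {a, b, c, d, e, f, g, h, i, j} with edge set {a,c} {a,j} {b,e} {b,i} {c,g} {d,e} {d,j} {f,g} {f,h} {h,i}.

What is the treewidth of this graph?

A width-2 tree decomposition is:
Bags: B1 = {c, f, g}  B2 = {c, f, h}  B3 = {c, h, i}  B4 = {b, c, i}  B5 = {b, c, e}  B6 = {c, d, e}  B7 = {c, d, j}  B8 = {a, c, j}
Tree: B1–B2, B2–B3, B3–B4, B4–B5, B5–B6, B6–B7, B7–B8
Every bag has size at most 3, so the width is 3 − 1 = 2 and tw(G) ≤ 2. The edges c–g–f–h–i–b–e–d–j–a–c form a cycle, so G is not a tree and its treewidth is at least 2. Hence tw(G) = 2 exactly.

2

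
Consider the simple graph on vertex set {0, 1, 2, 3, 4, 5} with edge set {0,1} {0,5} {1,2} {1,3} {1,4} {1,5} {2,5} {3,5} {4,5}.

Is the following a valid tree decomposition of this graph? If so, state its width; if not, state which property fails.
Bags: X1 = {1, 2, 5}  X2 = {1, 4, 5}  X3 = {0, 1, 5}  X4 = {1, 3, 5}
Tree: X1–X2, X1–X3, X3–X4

Vertex coverage: the bags together contain {0, 1, 2, 3, 4, 5}, the full vertex set. Edge coverage: each edge of G has both endpoints in at least one bag. Running intersection: for every vertex, the bags containing it form a connected subtree. All three properties hold, so this is a valid tree decomposition of width max|bag| − 1 = 2, and hence tw(G) ≤ 2.

Yes; width 2.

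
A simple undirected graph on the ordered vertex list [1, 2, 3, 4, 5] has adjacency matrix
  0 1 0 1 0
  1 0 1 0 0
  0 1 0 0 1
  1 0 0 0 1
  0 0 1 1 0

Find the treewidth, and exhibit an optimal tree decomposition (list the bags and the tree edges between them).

Treewidth 2.
One optimal decomposition is:
Bags: B1 = {3, 4, 5}  B2 = {2, 3, 4}  B3 = {1, 2, 4}
Tree: B1–B2, B2–B3

The largest bag has 3 vertices, giving width 2; this decomposition certifies tw(G) ≤ 2. Since 4–5–3–2–1–4 is a cycle in G, G is not acyclic. Forests are exactly the graphs of treewidth ≤ 1, so tw(G) ≥ 2. Hence tw(G) = 2 exactly.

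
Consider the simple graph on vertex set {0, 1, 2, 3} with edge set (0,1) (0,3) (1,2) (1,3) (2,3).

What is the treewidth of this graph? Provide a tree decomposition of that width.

Treewidth 2.
One optimal decomposition is:
Bags: B1 = {0, 1, 3}  B2 = {1, 2, 3}
Tree: B1–B2

Every bag has size at most 3, so the width is 3 − 1 = 2 and tw(G) ≤ 2. For the lower bound, the 3 vertices {0, 1, 3} are pairwise adjacent, and any tree decomposition puts a clique entirely inside one bag — forcing width ≥ 2. Therefore the treewidth is 2.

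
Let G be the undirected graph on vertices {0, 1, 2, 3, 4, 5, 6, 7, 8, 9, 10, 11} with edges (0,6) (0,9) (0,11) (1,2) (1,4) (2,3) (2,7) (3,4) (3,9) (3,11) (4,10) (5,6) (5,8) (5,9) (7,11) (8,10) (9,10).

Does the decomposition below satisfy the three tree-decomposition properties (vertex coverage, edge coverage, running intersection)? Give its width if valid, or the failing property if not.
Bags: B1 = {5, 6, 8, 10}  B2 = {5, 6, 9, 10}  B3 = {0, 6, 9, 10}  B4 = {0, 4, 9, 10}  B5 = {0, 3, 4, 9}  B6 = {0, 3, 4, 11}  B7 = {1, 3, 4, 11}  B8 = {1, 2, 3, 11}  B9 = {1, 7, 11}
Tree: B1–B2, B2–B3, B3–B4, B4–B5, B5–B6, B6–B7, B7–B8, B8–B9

No — edge (2,7) lies in no bag.

A tree decomposition must satisfy three properties: every vertex lies in some bag; for every edge, both endpoints lie together in some bag; and for every vertex, the bags containing it form a connected subtree. Here edge (2,7) lies in no bag, so the decomposition is invalid.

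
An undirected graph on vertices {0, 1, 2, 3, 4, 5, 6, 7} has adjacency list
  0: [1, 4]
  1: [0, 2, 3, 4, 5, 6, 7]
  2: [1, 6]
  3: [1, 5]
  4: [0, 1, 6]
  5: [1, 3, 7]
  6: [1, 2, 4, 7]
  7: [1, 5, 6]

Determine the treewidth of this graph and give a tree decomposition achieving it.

The largest bag has 3 vertices, giving width 2; this decomposition certifies tw(G) ≤ 2. For the lower bound, the 3 vertices {0, 1, 4} are pairwise adjacent, and any tree decomposition puts a clique entirely inside one bag — forcing width ≥ 2. The upper and lower bounds meet at 2, so that is the treewidth.

Treewidth 2.
One such decomposition:
Bags: B1 = {1, 3, 5}  B2 = {1, 5, 7}  B3 = {1, 6, 7}  B4 = {1, 4, 6}  B5 = {1, 2, 6}  B6 = {0, 1, 4}
Tree: B1–B2, B2–B3, B3–B4, B4–B5, B4–B6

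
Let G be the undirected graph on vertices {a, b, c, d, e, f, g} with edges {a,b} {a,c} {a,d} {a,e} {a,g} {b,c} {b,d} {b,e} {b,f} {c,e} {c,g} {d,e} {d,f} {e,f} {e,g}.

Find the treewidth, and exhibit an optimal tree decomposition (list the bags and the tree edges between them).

Treewidth 3.
One such decomposition:
Bags: B1 = {a, b, d, e}  B2 = {a, b, c, e}  B3 = {a, c, e, g}  B4 = {b, d, e, f}
Tree: B1–B2, B2–B3, B1–B4

Every bag has size at most 4, so the width is 4 − 1 = 3 and tw(G) ≤ 3. For the lower bound, the 4 vertices {a, c, e, g} are pairwise adjacent, and any tree decomposition puts a clique entirely inside one bag — forcing width ≥ 3. Combining the bounds, tw(G) = 3.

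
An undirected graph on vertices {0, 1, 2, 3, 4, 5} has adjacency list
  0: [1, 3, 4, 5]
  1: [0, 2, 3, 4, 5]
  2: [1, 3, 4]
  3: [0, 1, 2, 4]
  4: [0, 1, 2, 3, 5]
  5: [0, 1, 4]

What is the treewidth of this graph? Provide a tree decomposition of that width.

Treewidth 3.
One optimal decomposition is:
Bags: B1 = {0, 1, 3, 4}  B2 = {1, 2, 3, 4}  B3 = {0, 1, 4, 5}
Tree: B1–B2, B1–B3

The largest bag has 4 vertices, giving width 3; this decomposition certifies tw(G) ≤ 3. For the lower bound, the 4 vertices {0, 1, 3, 4} are pairwise adjacent, and any tree decomposition puts a clique entirely inside one bag — forcing width ≥ 3. Combining the bounds, tw(G) = 3.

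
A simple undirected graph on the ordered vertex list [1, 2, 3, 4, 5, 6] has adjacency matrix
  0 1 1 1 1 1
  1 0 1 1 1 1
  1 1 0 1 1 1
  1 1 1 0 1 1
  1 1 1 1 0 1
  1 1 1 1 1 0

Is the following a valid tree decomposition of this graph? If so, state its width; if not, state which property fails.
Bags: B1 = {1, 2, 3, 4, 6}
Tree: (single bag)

No — vertex 5 appears in no bag.

A tree decomposition must satisfy three properties: every vertex lies in some bag; for every edge, both endpoints lie together in some bag; and for every vertex, the bags containing it form a connected subtree. Here vertex 5 appears in no bag, so the decomposition is invalid.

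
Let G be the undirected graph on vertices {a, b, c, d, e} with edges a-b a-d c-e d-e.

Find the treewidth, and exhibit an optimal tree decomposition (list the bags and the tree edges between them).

Every bag has size at most 2, so the width is 2 − 1 = 1 and tw(G) ≤ 1. Any graph with an edge has treewidth ≥ 1, and G has the edge b–a. Therefore the treewidth is 1.

Treewidth 1.
One such decomposition:
Bags: B1 = {a, b}  B2 = {a, d}  B3 = {d, e}  B4 = {c, e}
Tree: B1–B2, B2–B3, B3–B4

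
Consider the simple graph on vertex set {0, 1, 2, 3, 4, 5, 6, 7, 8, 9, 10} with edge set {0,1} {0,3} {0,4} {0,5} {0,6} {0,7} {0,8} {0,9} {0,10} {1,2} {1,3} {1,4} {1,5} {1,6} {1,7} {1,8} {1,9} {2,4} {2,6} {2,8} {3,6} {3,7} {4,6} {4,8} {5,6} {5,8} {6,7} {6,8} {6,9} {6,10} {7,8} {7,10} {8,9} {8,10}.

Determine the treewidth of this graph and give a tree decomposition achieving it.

Treewidth 4.
One optimal decomposition is:
Bags: B1 = {0, 6, 7, 8, 10}  B2 = {0, 1, 6, 7, 8}  B3 = {0, 1, 3, 6, 7}  B4 = {0, 1, 4, 6, 8}  B5 = {1, 2, 4, 6, 8}  B6 = {0, 1, 5, 6, 8}  B7 = {0, 1, 6, 8, 9}
Tree: B1–B2, B2–B3, B2–B4, B4–B5, B2–B6, B2–B7

Every bag has size at most 5, so the width is 5 − 1 = 4 and tw(G) ≤ 4. Conversely, {0, 1, 6, 8, 9} is a clique of size 5, and the vertices of any clique must share a bag in every tree decomposition; so some bag has ≥ 5 vertices and tw(G) ≥ 4. The upper and lower bounds meet at 4, so that is the treewidth.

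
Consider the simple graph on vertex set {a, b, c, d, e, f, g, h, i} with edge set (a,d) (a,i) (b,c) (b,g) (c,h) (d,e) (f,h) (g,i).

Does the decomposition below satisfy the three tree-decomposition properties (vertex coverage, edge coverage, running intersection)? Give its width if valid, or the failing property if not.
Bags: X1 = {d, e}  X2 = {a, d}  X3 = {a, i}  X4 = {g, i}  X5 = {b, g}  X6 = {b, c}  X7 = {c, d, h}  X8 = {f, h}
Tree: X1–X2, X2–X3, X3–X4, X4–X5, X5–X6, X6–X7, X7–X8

A tree decomposition must satisfy three properties: every vertex lies in some bag; for every edge, both endpoints lie together in some bag; and for every vertex, the bags containing it form a connected subtree. Here bags containing vertex d are not connected in the tree, so the decomposition is invalid.

No — bags containing vertex d are not connected in the tree.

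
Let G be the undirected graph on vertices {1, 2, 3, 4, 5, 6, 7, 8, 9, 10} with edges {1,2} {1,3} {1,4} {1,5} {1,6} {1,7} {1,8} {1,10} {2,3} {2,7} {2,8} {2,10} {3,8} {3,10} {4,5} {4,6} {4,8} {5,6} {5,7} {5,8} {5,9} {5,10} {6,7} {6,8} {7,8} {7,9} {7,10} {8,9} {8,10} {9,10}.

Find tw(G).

A width-4 tree decomposition is:
Bags: B1 = {1, 2, 7, 8, 10}  B2 = {1, 5, 7, 8, 10}  B3 = {1, 5, 6, 7, 8}  B4 = {5, 7, 8, 9, 10}  B5 = {1, 4, 5, 6, 8}  B6 = {1, 2, 3, 8, 10}
Tree: B1–B2, B2–B3, B2–B4, B3–B5, B1–B6
Every bag has size at most 5, so the width is 5 − 1 = 4 and tw(G) ≤ 4. On the other hand G contains the 5-clique {1, 2, 3, 8, 10}. A clique must lie in a single bag of any decomposition, so no decomposition can have width below 4. Combining the bounds, tw(G) = 4.

4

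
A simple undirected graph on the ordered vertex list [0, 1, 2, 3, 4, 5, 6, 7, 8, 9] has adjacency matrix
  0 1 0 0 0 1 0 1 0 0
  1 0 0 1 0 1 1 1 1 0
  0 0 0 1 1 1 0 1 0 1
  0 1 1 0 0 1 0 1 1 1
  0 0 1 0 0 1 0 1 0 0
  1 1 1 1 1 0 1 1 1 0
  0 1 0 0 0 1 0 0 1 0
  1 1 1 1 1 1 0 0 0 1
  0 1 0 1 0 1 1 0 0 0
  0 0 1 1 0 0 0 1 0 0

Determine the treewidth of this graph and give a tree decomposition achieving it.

Every bag has size at most 4, so the width is 4 − 1 = 3 and tw(G) ≤ 3. For the lower bound, the 4 vertices {2, 3, 7, 9} are pairwise adjacent, and any tree decomposition puts a clique entirely inside one bag — forcing width ≥ 3. Combining the bounds, tw(G) = 3.

Treewidth 3.
One such decomposition:
Bags: B1 = {2, 3, 7, 9}  B2 = {2, 3, 5, 7}  B3 = {2, 4, 5, 7}  B4 = {1, 3, 5, 7}  B5 = {0, 1, 5, 7}  B6 = {1, 3, 5, 8}  B7 = {1, 5, 6, 8}
Tree: B1–B2, B2–B3, B2–B4, B4–B5, B4–B6, B6–B7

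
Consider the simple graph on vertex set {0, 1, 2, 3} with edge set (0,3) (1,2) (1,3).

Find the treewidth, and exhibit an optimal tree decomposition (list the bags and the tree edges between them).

Treewidth 1.
One optimal decomposition is:
Bags: B1 = {0, 3}  B2 = {1, 3}  B3 = {1, 2}
Tree: B1–B2, B2–B3

The largest bag has 2 vertices, giving width 1; this decomposition certifies tw(G) ≤ 1. Since G has at least one edge (e.g. 0–3), it is not an edgeless graph, so tw(G) ≥ 1. Hence tw(G) = 1 exactly.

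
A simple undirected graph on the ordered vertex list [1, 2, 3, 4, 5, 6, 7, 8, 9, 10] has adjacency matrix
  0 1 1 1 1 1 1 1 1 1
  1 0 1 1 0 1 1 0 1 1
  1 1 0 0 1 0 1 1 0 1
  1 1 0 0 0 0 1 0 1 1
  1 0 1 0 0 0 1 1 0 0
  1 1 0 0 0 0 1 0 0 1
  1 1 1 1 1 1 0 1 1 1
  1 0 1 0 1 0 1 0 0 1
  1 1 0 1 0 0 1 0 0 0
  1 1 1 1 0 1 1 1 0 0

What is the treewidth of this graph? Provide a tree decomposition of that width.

Each bag holds 5 vertices, so the decomposition has width 4, which upper-bounds the treewidth. Conversely, {1, 3, 7, 8, 10} is a clique of size 5, and the vertices of any clique must share a bag in every tree decomposition; so some bag has ≥ 5 vertices and tw(G) ≥ 4. Hence tw(G) = 4 exactly.

Treewidth 4.
One optimal decomposition is:
Bags: B1 = {1, 2, 4, 7, 10}  B2 = {1, 2, 6, 7, 10}  B3 = {1, 2, 3, 7, 10}  B4 = {1, 3, 7, 8, 10}  B5 = {1, 3, 5, 7, 8}  B6 = {1, 2, 4, 7, 9}
Tree: B1–B2, B2–B3, B3–B4, B4–B5, B1–B6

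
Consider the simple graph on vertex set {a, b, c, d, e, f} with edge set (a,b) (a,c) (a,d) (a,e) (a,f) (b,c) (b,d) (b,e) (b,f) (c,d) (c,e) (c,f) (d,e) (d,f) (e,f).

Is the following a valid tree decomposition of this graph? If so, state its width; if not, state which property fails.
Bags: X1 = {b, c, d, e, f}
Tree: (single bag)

No — vertex a appears in no bag.

A tree decomposition must satisfy three properties: every vertex lies in some bag; for every edge, both endpoints lie together in some bag; and for every vertex, the bags containing it form a connected subtree. Here vertex a appears in no bag, so the decomposition is invalid.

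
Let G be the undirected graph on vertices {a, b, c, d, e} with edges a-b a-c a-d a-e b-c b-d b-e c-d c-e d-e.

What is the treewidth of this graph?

4

A width-4 tree decomposition is:
Bags: B1 = {a, b, c, d, e}
Tree: (single bag)
With just one bag of size 5, the width is 5 − 1 = 4, so tw(G) ≤ 4. On the other hand G contains the 5-clique {a, b, c, d, e}. A clique must lie in a single bag of any decomposition, so no decomposition can have width below 4. The upper and lower bounds meet at 4, so that is the treewidth.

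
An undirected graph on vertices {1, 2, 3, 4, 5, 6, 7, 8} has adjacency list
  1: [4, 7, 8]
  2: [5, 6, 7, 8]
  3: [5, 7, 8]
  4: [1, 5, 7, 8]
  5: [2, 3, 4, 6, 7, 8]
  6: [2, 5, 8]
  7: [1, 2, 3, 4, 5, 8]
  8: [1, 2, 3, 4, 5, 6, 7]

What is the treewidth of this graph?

3

A width-3 tree decomposition is:
Bags: B1 = {4, 5, 7, 8}  B2 = {2, 5, 7, 8}  B3 = {3, 5, 7, 8}  B4 = {1, 4, 7, 8}  B5 = {2, 5, 6, 8}
Tree: B1–B2, B2–B3, B1–B4, B2–B5
Every bag has size at most 4, so the width is 4 − 1 = 3 and tw(G) ≤ 3. On the other hand G contains the 4-clique {1, 4, 7, 8}. A clique must lie in a single bag of any decomposition, so no decomposition can have width below 3. The upper and lower bounds meet at 3, so that is the treewidth.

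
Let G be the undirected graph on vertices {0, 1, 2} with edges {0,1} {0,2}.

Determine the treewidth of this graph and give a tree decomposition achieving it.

The largest bag has 2 vertices, giving width 1; this decomposition certifies tw(G) ≤ 1. G has an edge, so its treewidth is at least 1. Therefore the treewidth is 1.

Treewidth 1.
Bags: B1 = {0, 1}  B2 = {0, 2}
Tree: B1–B2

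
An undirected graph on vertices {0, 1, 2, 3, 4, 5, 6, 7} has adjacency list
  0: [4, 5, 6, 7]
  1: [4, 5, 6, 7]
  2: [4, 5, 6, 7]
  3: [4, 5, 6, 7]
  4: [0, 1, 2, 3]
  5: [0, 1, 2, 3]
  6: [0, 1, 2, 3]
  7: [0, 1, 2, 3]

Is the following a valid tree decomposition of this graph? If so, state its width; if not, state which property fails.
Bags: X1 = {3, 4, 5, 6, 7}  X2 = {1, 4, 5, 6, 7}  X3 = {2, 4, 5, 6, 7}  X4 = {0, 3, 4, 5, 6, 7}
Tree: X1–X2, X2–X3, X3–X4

A tree decomposition must satisfy three properties: every vertex lies in some bag; for every edge, both endpoints lie together in some bag; and for every vertex, the bags containing it form a connected subtree. Here bags containing vertex 3 are not connected in the tree, so the decomposition is invalid.

No — bags containing vertex 3 are not connected in the tree.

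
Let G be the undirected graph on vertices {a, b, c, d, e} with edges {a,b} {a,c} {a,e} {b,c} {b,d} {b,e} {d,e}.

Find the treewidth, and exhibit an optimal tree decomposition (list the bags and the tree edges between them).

The largest bag has 3 vertices, giving width 2; this decomposition certifies tw(G) ≤ 2. On the other hand G contains the 3-clique {b, d, e}. A clique must lie in a single bag of any decomposition, so no decomposition can have width below 2. Hence tw(G) = 2 exactly.

Treewidth 2.
One optimal decomposition is:
Bags: B1 = {a, b, e}  B2 = {b, d, e}  B3 = {a, b, c}
Tree: B1–B2, B1–B3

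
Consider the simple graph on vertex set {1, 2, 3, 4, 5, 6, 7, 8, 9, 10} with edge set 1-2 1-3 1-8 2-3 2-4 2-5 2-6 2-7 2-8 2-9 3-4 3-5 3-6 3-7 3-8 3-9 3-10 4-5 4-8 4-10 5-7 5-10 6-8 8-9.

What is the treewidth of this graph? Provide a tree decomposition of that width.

The largest bag has 4 vertices, giving width 3; this decomposition certifies tw(G) ≤ 3. Conversely, {1, 2, 3, 8} is a clique of size 4, and the vertices of any clique must share a bag in every tree decomposition; so some bag has ≥ 4 vertices and tw(G) ≥ 3. Therefore the treewidth is 3.

Treewidth 3.
One optimal decomposition is:
Bags: B1 = {3, 4, 5, 10}  B2 = {2, 3, 4, 5}  B3 = {2, 3, 4, 8}  B4 = {1, 2, 3, 8}  B5 = {2, 3, 6, 8}  B6 = {2, 3, 8, 9}  B7 = {2, 3, 5, 7}
Tree: B1–B2, B2–B3, B3–B4, B3–B5, B4–B6, B2–B7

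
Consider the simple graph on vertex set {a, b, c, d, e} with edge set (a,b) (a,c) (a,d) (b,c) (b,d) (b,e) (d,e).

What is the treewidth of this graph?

A width-2 tree decomposition is:
Bags: B1 = {a, b, d}  B2 = {b, d, e}  B3 = {a, b, c}
Tree: B1–B2, B1–B3
Each bag holds 3 vertices, so the decomposition has width 2, which upper-bounds the treewidth. For the lower bound, the 3 vertices {b, d, e} are pairwise adjacent, and any tree decomposition puts a clique entirely inside one bag — forcing width ≥ 2. The upper and lower bounds meet at 2, so that is the treewidth.

2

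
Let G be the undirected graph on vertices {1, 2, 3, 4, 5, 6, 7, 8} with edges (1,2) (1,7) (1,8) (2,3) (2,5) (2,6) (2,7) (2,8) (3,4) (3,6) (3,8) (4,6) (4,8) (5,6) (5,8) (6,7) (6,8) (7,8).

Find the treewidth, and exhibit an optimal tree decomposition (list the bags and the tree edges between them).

The largest bag has 4 vertices, giving width 3; this decomposition certifies tw(G) ≤ 3. On the other hand G contains the 4-clique {1, 2, 7, 8}. A clique must lie in a single bag of any decomposition, so no decomposition can have width below 3. Hence tw(G) = 3 exactly.

Treewidth 3.
One optimal decomposition is:
Bags: B1 = {2, 6, 7, 8}  B2 = {2, 3, 6, 8}  B3 = {2, 5, 6, 8}  B4 = {1, 2, 7, 8}  B5 = {3, 4, 6, 8}
Tree: B1–B2, B1–B3, B1–B4, B2–B5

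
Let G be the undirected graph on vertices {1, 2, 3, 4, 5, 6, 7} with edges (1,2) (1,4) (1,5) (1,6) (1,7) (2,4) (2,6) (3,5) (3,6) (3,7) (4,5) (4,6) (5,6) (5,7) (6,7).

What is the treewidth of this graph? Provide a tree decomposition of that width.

Treewidth 3.
One optimal decomposition is:
Bags: B1 = {1, 5, 6, 7}  B2 = {3, 5, 6, 7}  B3 = {1, 4, 5, 6}  B4 = {1, 2, 4, 6}
Tree: B1–B2, B1–B3, B3–B4

The largest bag has 4 vertices, giving width 3; this decomposition certifies tw(G) ≤ 3. On the other hand G contains the 4-clique {1, 2, 4, 6}. A clique must lie in a single bag of any decomposition, so no decomposition can have width below 3. Combining the bounds, tw(G) = 3.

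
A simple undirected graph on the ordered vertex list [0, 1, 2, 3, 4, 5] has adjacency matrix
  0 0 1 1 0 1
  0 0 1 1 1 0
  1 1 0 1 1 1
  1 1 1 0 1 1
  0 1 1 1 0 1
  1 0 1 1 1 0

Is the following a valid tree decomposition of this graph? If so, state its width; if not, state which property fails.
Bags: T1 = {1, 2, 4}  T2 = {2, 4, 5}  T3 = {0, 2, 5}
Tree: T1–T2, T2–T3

A tree decomposition must satisfy three properties: every vertex lies in some bag; for every edge, both endpoints lie together in some bag; and for every vertex, the bags containing it form a connected subtree. Here vertex 3 appears in no bag, so the decomposition is invalid.

No — vertex 3 appears in no bag.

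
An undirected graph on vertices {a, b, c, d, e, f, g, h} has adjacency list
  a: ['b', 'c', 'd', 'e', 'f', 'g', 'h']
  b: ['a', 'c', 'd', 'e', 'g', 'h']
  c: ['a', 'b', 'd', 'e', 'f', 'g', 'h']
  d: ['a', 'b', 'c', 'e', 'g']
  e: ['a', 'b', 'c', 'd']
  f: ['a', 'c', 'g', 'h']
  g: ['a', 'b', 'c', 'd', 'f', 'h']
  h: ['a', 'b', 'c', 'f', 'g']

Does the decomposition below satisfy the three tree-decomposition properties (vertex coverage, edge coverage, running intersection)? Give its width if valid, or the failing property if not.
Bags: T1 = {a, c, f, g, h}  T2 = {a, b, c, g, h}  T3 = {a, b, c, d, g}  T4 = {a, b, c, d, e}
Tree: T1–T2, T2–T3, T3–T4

Vertex coverage: the bags together contain {a, b, c, d, e, f, g, h}, the full vertex set. Edge coverage: each edge of G has both endpoints in at least one bag. Running intersection: for every vertex, the bags containing it form a connected subtree. All three properties hold, so this is a valid tree decomposition of width max|bag| − 1 = 4, and hence tw(G) ≤ 4.

Yes; width 4.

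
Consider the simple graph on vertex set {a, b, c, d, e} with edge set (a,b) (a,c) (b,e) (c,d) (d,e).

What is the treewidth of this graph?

2

A width-2 tree decomposition is:
Bags: B1 = {a, b, c}  B2 = {b, c, d}  B3 = {b, d, e}
Tree: B1–B2, B2–B3
Each bag holds 3 vertices, so the decomposition has width 2, which upper-bounds the treewidth. The edges b–a–c–d–e–b form a cycle, so G is not a tree and its treewidth is at least 2. Hence tw(G) = 2 exactly.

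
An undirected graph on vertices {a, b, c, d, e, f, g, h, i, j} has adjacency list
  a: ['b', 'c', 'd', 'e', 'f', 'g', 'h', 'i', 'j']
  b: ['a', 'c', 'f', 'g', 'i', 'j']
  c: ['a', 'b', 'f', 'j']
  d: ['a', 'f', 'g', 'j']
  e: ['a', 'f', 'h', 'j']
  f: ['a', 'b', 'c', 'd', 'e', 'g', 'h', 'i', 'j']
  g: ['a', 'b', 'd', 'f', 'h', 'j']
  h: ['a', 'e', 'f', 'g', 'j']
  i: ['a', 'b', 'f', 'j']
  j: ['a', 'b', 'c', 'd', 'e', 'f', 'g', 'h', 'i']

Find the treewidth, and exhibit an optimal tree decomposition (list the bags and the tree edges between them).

Treewidth 4.
Bags: B1 = {a, b, f, g, j}  B2 = {a, d, f, g, j}  B3 = {a, b, c, f, j}  B4 = {a, b, f, i, j}  B5 = {a, f, g, h, j}  B6 = {a, e, f, h, j}
Tree: B1–B2, B1–B3, B1–B4, B2–B5, B5–B6

Every bag has size at most 5, so the width is 5 − 1 = 4 and tw(G) ≤ 4. On the other hand G contains the 5-clique {a, d, f, g, j}. A clique must lie in a single bag of any decomposition, so no decomposition can have width below 4. The upper and lower bounds meet at 4, so that is the treewidth.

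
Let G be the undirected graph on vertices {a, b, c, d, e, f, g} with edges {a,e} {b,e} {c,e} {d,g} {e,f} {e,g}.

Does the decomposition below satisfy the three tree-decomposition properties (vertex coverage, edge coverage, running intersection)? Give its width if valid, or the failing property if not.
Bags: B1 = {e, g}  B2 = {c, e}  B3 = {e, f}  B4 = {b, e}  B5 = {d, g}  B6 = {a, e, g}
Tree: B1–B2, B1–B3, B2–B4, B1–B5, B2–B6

A tree decomposition must satisfy three properties: every vertex lies in some bag; for every edge, both endpoints lie together in some bag; and for every vertex, the bags containing it form a connected subtree. Here bags containing vertex g are not connected in the tree, so the decomposition is invalid.

No — bags containing vertex g are not connected in the tree.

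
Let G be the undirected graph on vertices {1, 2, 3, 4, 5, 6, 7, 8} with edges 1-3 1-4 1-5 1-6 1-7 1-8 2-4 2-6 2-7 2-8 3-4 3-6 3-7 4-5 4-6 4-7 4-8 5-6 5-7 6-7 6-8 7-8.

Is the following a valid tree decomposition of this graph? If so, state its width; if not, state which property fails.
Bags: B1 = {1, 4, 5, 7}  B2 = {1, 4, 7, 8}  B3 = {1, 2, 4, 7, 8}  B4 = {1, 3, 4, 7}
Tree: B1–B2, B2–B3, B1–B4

No — vertex 6 appears in no bag.

A tree decomposition must satisfy three properties: every vertex lies in some bag; for every edge, both endpoints lie together in some bag; and for every vertex, the bags containing it form a connected subtree. Here vertex 6 appears in no bag, so the decomposition is invalid.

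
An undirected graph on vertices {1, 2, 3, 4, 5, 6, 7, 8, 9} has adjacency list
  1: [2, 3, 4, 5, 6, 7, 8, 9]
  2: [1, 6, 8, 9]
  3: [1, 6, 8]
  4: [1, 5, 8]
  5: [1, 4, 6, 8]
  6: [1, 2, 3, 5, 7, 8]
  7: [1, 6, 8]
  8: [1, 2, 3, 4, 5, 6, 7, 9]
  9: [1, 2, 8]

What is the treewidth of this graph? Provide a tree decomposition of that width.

Treewidth 3.
One optimal decomposition is:
Bags: B1 = {1, 3, 6, 8}  B2 = {1, 5, 6, 8}  B3 = {1, 4, 5, 8}  B4 = {1, 2, 6, 8}  B5 = {1, 2, 8, 9}  B6 = {1, 6, 7, 8}
Tree: B1–B2, B2–B3, B1–B4, B4–B5, B1–B6

The largest bag has 4 vertices, giving width 3; this decomposition certifies tw(G) ≤ 3. Conversely, {1, 2, 8, 9} is a clique of size 4, and the vertices of any clique must share a bag in every tree decomposition; so some bag has ≥ 4 vertices and tw(G) ≥ 3. Combining the bounds, tw(G) = 3.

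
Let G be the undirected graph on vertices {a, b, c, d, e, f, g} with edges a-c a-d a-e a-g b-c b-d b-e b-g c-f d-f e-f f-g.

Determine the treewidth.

3

A width-3 tree decomposition is:
Bags: B1 = {a, b, f, g}  B2 = {a, b, e, f}  B3 = {a, b, d, f}  B4 = {a, b, c, f}
Tree: B1–B2, B2–B3, B3–B4
Every bag has size at most 4, so the width is 4 − 1 = 3 and tw(G) ≤ 3. For the lower bound: the 4 vertex sets {b,g}, {e,f}, {a}, {d} are disjoint, each induces a connected subgraph, and every pair is joined by at least one edge of G. Contracting each set to a single vertex therefore yields K_{4} as a minor, and since treewidth is minor-monotone, tw(G) ≥ tw(K_{4}) = 3. Combining the bounds, tw(G) = 3.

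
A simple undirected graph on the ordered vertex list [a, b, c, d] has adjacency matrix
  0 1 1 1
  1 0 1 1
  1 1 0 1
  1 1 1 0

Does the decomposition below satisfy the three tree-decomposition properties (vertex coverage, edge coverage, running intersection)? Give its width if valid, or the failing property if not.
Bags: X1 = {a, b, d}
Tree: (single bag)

No — vertex c appears in no bag.

A tree decomposition must satisfy three properties: every vertex lies in some bag; for every edge, both endpoints lie together in some bag; and for every vertex, the bags containing it form a connected subtree. Here vertex c appears in no bag, so the decomposition is invalid.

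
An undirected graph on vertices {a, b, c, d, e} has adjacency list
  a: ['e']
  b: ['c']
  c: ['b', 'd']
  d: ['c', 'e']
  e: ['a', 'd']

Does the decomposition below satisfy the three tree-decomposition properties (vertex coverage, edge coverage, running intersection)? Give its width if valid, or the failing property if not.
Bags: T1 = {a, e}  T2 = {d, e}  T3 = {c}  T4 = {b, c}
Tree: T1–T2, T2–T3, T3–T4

A tree decomposition must satisfy three properties: every vertex lies in some bag; for every edge, both endpoints lie together in some bag; and for every vertex, the bags containing it form a connected subtree. Here edge (d,c) lies in no bag, so the decomposition is invalid.

No — edge (d,c) lies in no bag.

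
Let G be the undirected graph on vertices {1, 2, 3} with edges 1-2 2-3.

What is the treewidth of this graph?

A width-1 tree decomposition is:
Bags: B1 = {2, 3}  B2 = {1, 2}
Tree: B1–B2
The largest bag has 2 vertices, giving width 1; this decomposition certifies tw(G) ≤ 1. G has an edge, so its treewidth is at least 1. The upper and lower bounds meet at 1, so that is the treewidth.

1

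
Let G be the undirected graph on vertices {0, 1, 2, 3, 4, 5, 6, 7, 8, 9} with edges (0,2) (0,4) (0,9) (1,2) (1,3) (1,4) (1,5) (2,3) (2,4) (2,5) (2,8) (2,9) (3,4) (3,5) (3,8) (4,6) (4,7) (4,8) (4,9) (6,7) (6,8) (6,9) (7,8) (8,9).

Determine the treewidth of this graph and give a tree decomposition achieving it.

Every bag has size at most 4, so the width is 4 − 1 = 3 and tw(G) ≤ 3. On the other hand G contains the 4-clique {0, 2, 4, 9}. A clique must lie in a single bag of any decomposition, so no decomposition can have width below 3. Therefore the treewidth is 3.

Treewidth 3.
One such decomposition:
Bags: B1 = {2, 3, 4, 8}  B2 = {2, 4, 8, 9}  B3 = {1, 2, 3, 4}  B4 = {0, 2, 4, 9}  B5 = {1, 2, 3, 5}  B6 = {4, 6, 8, 9}  B7 = {4, 6, 7, 8}
Tree: B1–B2, B1–B3, B2–B4, B3–B5, B2–B6, B6–B7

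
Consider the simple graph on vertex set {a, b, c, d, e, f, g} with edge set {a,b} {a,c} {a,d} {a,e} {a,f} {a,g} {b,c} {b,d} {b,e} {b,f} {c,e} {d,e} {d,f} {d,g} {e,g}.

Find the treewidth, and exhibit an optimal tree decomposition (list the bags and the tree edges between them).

Every bag has size at most 4, so the width is 4 − 1 = 3 and tw(G) ≤ 3. Conversely, {a, d, e, g} is a clique of size 4, and the vertices of any clique must share a bag in every tree decomposition; so some bag has ≥ 4 vertices and tw(G) ≥ 3. Therefore the treewidth is 3.

Treewidth 3.
One optimal decomposition is:
Bags: B1 = {a, b, c, e}  B2 = {a, b, d, e}  B3 = {a, b, d, f}  B4 = {a, d, e, g}
Tree: B1–B2, B2–B3, B2–B4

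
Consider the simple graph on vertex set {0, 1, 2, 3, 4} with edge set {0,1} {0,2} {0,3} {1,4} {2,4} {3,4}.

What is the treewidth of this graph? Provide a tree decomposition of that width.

Treewidth 2.
Bags: B1 = {0, 2, 4}  B2 = {0, 3, 4}  B3 = {0, 1, 4}
Tree: B1–B2, B2–B3

Every bag has size at most 3, so the width is 3 − 1 = 2 and tw(G) ≤ 2. Since 2–0–3–4–2 is a cycle in G, G is not acyclic. Forests are exactly the graphs of treewidth ≤ 1, so tw(G) ≥ 2. Therefore the treewidth is 2.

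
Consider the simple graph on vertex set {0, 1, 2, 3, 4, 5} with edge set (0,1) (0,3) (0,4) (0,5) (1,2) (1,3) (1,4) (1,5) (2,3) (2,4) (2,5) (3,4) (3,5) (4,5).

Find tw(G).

4

A width-4 tree decomposition is:
Bags: B1 = {1, 2, 3, 4, 5}  B2 = {0, 1, 3, 4, 5}
Tree: B1–B2
The largest bag has 5 vertices, giving width 4; this decomposition certifies tw(G) ≤ 4. On the other hand G contains the 5-clique {0, 1, 3, 4, 5}. A clique must lie in a single bag of any decomposition, so no decomposition can have width below 4. The upper and lower bounds meet at 4, so that is the treewidth.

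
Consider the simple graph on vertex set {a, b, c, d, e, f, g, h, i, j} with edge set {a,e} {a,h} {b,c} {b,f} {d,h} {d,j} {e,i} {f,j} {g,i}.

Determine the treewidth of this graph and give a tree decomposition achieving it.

Every bag has size at most 2, so the width is 2 − 1 = 1 and tw(G) ≤ 1. Any graph with an edge has treewidth ≥ 1, and G has the edge c–b. The upper and lower bounds meet at 1, so that is the treewidth.

Treewidth 1.
One optimal decomposition is:
Bags: B1 = {b, c}  B2 = {b, f}  B3 = {f, j}  B4 = {d, j}  B5 = {d, h}  B6 = {a, h}  B7 = {a, e}  B8 = {e, i}  B9 = {g, i}
Tree: B1–B2, B2–B3, B3–B4, B4–B5, B5–B6, B6–B7, B7–B8, B8–B9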